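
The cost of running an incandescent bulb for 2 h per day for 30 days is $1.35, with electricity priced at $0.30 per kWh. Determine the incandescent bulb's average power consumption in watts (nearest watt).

75 W

Energy = $1.35 ÷ $0.30/kWh = 4.5 kWh
Runtime = 2 h/day × 30 days = 60 h
Power = 4.5 kWh ÷ 60 h = 0.075 kW = 75 W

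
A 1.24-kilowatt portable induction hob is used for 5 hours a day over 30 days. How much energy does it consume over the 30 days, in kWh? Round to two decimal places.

186.00 kWh

Runtime = 5 h/day × 30 days = 150 h
Energy = 1.24 kW × 150 h = 186 kWh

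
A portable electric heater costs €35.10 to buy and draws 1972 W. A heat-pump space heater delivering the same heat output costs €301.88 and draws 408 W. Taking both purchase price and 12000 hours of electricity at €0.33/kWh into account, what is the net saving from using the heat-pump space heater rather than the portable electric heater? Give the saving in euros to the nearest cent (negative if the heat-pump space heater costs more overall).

portable electric heater: €35.10 + (1972/1000) kW × 12000 h × €0.33 = €35.10 + €7809.12 = €7844.22
heat-pump space heater: €301.88 + (408/1000) kW × 12000 h × €0.33 = €301.88 + €1615.68 = €1917.56
Saving = €7844.22 − €1917.56 = €5926.66

€5926.66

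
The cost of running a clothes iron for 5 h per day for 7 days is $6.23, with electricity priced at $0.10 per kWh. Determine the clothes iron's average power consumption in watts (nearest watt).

1780 W

Energy = $6.23 ÷ $0.10/kWh = 62.3 kWh
Runtime = 5 h/day × 7 days = 35 h
Power = 62.3 kWh ÷ 35 h = 1.78 kW = 1780 W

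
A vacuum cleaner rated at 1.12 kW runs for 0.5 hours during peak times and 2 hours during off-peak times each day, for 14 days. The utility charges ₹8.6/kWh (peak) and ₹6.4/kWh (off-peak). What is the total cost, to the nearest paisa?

Peak energy = 1.12 kW × 0.5 h × 14 = 7.84 kWh
Off-peak energy = 1.12 kW × 2 h × 14 = 31.36 kWh
Cost = 7.84 × ₹8.6 + 31.36 × ₹6.4 = ₹67.424 + ₹200.704 = ₹268.13

₹268.13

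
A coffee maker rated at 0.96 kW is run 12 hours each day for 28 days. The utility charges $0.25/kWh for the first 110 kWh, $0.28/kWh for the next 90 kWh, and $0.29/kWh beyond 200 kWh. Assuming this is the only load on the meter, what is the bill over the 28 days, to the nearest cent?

$88.24

Runtime = 12 h/day × 28 days = 336 h
Energy = 0.96 kW × 336 h = 322.56 kWh
Tier 1 (0–110 kWh): 110 × $0.25 = $27.5
Tier 2 (110–200 kWh): 90 × $0.28 = $25.2
Above 200 kWh: 122.56 × $0.29 = $35.5424
Bill = $88.24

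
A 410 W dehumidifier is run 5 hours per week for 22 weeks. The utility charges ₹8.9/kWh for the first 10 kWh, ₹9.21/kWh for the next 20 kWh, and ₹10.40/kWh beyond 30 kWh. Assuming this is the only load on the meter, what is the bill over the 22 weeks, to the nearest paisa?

₹430.24

Runtime = 5 h/week × 22 weeks = 110 h
Energy = 0.41 kW × 110 h = 45.1 kWh
Tier 1 (0–10 kWh): 10 × ₹8.9 = ₹89
Tier 2 (10–30 kWh): 20 × ₹9.21 = ₹184.2
Above 30 kWh: 15.1 × ₹10.40 = ₹157.04
Bill = ₹430.24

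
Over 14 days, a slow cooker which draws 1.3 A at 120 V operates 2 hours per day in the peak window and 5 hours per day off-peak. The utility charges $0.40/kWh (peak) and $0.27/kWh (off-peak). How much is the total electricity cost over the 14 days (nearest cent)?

$4.70

Power = 1.3 A × 120 V = 156 W = 0.156 kW
Peak energy = 0.156 kW × 2 h × 14 = 4.368 kWh
Off-peak energy = 0.156 kW × 5 h × 14 = 10.92 kWh
Cost = 4.368 × $0.40 + 10.92 × $0.27 = $1.7472 + $2.9484 = $4.70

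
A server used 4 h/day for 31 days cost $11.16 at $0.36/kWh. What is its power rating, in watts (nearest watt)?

Energy = $11.16 ÷ $0.36/kWh = 31 kWh
Runtime = 4 h/day × 31 days = 124 h
Power = 31 kWh ÷ 124 h = 0.25 kW = 250 W

250 W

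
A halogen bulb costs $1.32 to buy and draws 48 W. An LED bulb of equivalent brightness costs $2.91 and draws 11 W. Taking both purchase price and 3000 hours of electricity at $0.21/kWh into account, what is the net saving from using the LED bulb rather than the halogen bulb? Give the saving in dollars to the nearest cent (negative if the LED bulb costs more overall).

$21.72

halogen bulb: $1.32 + (48/1000) kW × 3000 h × $0.21 = $1.32 + $30.24 = $31.56
LED bulb: $2.91 + (11/1000) kW × 3000 h × $0.21 = $2.91 + $6.93 = $9.84
Saving = $31.56 − $9.84 = $21.72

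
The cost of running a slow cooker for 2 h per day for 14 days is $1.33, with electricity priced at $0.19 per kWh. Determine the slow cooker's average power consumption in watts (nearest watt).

Energy = $1.33 ÷ $0.19/kWh = 7 kWh
Runtime = 2 h/day × 14 days = 28 h
Power = 7 kWh ÷ 28 h = 0.25 kW = 250 W

250 W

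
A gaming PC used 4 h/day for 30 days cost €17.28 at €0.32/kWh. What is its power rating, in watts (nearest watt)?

450 W

Energy = €17.28 ÷ €0.32/kWh = 54 kWh
Runtime = 4 h/day × 30 days = 120 h
Power = 54 kWh ÷ 120 h = 0.45 kW = 450 W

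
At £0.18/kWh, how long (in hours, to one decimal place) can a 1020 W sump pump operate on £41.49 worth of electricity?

226.0 h

Energy available = £41.49 ÷ £0.18/kWh = 230.5 kWh
Hours = 230.5 kWh ÷ 1.02 kW = 226.0 h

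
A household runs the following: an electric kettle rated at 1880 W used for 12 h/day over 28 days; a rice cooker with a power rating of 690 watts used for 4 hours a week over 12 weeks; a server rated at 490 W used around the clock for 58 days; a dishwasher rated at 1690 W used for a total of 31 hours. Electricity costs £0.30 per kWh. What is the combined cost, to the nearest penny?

£419.78

electric kettle: Runtime = 12 h/day × 28 days = 336 h
electric kettle: 1.88 kW × 336 h = 631.68 kWh
rice cooker: Runtime = 4 h/week × 12 weeks = 48 h
rice cooker: 0.69 kW × 48 h = 33.12 kWh
server: Runtime = 24 h × 58 = 1392 h
server: 0.49 kW × 1392 h = 682.08 kWh
dishwasher: 1.69 kW × 31 h = 52.39 kWh
Total energy = 1399.27 kWh
Cost = 1399.27 × £0.30 = £419.78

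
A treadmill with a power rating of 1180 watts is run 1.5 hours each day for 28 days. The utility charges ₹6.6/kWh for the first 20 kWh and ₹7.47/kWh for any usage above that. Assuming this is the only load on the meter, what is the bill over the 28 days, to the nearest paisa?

Runtime = 1.5 h/day × 28 days = 42 h
Energy = 1.18 kW × 42 h = 49.56 kWh
Tier 1 (0–20 kWh): 20 × ₹6.6 = ₹132
Above 20 kWh: 29.56 × ₹7.47 = ₹220.8132
Bill = ₹352.81

₹352.81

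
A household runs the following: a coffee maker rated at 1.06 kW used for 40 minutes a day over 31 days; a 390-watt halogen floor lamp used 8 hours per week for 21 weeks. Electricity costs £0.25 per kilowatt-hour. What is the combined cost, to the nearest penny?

coffee maker: Runtime = 40 min × 31 = 1240 min = 20.666666… h
coffee maker: 1.06 kW × 20.666666… h = 21.906666… kWh
halogen floor lamp: Runtime = 8 h/week × 21 weeks = 168 h
halogen floor lamp: 0.39 kW × 168 h = 65.52 kWh
Total energy = 87.426666… kWh
Cost = 87.426666… × £0.25 = £21.86

£21.86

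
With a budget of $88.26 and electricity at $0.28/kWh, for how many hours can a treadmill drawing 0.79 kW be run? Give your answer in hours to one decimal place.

Energy available = $88.26 ÷ $0.28/kWh = 315.2143 kWh
Hours = 315.2143 kWh ÷ 0.79 kW = 399.0 h

399.0 h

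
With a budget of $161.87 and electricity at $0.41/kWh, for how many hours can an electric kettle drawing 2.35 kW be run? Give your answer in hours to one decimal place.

Energy available = $161.87 ÷ $0.41/kWh = 394.8049 kWh
Hours = 394.8049 kWh ÷ 2.35 kW = 168.0 h

168.0 h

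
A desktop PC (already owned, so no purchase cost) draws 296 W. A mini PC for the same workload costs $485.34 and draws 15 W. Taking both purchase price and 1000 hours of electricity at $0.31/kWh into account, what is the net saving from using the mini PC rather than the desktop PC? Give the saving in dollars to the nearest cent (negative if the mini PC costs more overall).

-$398.23

desktop PC: $0.00 + (296/1000) kW × 1000 h × $0.31 = $0.00 + $91.76 = $91.76
mini PC: $485.34 + (15/1000) kW × 1000 h × $0.31 = $485.34 + $4.65 = $489.99
Saving = $91.76 − $489.99 = −$398.23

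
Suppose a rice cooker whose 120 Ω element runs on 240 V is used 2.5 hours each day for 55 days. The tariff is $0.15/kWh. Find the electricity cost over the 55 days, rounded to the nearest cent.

Power = V²/R = 240²/120 = 480 W = 0.48 kW
Runtime = 2.5 h/day × 55 days = 137.5 h
Energy = 0.48 kW × 137.5 h = 66 kWh
Cost = 66 kWh × $0.15/kWh = $9.90

$9.90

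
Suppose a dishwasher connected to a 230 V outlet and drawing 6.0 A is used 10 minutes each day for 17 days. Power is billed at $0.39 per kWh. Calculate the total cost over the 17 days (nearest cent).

Power = 6.0 A × 230 V = 1380 W = 1.38 kW
Runtime = 10 min × 17 = 170 min = 2.833333… h
Energy = 1.38 kW × 2.833333… h = 3.91 kWh
Cost = 3.91 kWh × $0.39/kWh = $1.52

$1.52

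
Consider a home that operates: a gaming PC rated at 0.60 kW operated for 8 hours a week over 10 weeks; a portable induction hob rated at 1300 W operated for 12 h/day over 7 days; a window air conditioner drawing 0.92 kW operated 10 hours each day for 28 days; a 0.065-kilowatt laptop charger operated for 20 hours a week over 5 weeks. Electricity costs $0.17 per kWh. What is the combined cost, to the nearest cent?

$71.62

gaming PC: Runtime = 8 h/week × 10 weeks = 80 h
gaming PC: 0.6 kW × 80 h = 48 kWh
portable induction hob: Runtime = 12 h/day × 7 days = 84 h
portable induction hob: 1.3 kW × 84 h = 109.2 kWh
window air conditioner: Runtime = 10 h/day × 28 days = 280 h
window air conditioner: 0.92 kW × 280 h = 257.6 kWh
laptop charger: Runtime = 20 h/week × 5 weeks = 100 h
laptop charger: 0.065 kW × 100 h = 6.5 kWh
Total energy = 421.3 kWh
Cost = 421.3 × $0.17 = $71.62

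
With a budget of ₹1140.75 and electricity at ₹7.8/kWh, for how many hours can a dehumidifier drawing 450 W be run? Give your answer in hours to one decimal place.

325.0 h

Energy available = ₹1140.75 ÷ ₹7.8/kWh = 146.25 kWh
Hours = 146.25 kWh ÷ 0.45 kW = 325.0 h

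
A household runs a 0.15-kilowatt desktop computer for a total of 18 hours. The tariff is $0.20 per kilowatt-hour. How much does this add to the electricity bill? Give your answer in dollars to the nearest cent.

$0.54

Energy = 0.15 kW × 18 h = 2.7 kWh
Cost = 2.7 kWh × $0.20/kWh = $0.54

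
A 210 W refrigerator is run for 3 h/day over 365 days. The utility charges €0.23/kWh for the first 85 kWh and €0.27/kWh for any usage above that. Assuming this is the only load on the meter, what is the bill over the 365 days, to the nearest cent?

Runtime = 3 h/day × 365 days = 1095 h
Energy = 0.21 kW × 1095 h = 229.95 kWh
Tier 1 (0–85 kWh): 85 × €0.23 = €19.55
Above 85 kWh: 144.95 × €0.27 = €39.1365
Bill = €58.69

€58.69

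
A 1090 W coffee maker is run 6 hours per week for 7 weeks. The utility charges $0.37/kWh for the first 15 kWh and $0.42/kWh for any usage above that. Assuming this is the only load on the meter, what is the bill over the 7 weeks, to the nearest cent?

$18.48

Runtime = 6 h/week × 7 weeks = 42 h
Energy = 1.09 kW × 42 h = 45.78 kWh
Tier 1 (0–15 kWh): 15 × $0.37 = $5.55
Above 15 kWh: 30.78 × $0.42 = $12.9276
Bill = $18.48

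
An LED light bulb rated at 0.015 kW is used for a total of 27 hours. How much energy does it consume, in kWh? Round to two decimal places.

Energy = 0.015 kW × 27 h = 0.405 kWh ≈ 0.41 kWh

0.41 kWh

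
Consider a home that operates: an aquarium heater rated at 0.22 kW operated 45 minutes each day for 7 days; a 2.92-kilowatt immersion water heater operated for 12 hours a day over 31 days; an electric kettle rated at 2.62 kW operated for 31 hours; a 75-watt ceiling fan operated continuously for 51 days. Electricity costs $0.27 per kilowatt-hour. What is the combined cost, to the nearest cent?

$340.31

aquarium heater: Runtime = 45 min × 7 = 315 min = 5.25 h
aquarium heater: 0.22 kW × 5.25 h = 1.155 kWh
immersion water heater: Runtime = 12 h/day × 31 days = 372 h
immersion water heater: 2.92 kW × 372 h = 1086.24 kWh
electric kettle: 2.62 kW × 31 h = 81.22 kWh
ceiling fan: Runtime = 24 h × 51 = 1224 h
ceiling fan: 0.075 kW × 1224 h = 91.8 kWh
Total energy = 1260.415 kWh
Cost = 1260.415 × $0.27 = $340.31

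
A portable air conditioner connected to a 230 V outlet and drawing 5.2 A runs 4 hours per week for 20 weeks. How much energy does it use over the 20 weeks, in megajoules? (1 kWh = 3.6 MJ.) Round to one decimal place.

Power = 5.2 A × 230 V = 1196 W = 1.196 kW
Runtime = 4 h/week × 20 weeks = 80 h
Energy = 1.196 kW × 80 h = 95.68 kWh
= 95.68 × 3.6 MJ = 344.4 MJ

344.4 MJ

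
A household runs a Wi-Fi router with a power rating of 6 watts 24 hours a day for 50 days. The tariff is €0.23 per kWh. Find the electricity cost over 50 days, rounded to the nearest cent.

Runtime = 24 h × 50 = 1200 h
Energy = 0.006 kW × 1200 h = 7.2 kWh
Cost = 7.2 kWh × €0.23/kWh = €1.66

€1.66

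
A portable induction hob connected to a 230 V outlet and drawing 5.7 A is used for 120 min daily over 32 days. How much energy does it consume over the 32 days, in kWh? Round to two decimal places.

Power = 5.7 A × 230 V = 1311 W = 1.311 kW
Runtime = 120 min × 32 = 3840 min = 64 h
Energy = 1.311 kW × 64 h = 83.904 kWh ≈ 83.90 kWh

83.90 kWh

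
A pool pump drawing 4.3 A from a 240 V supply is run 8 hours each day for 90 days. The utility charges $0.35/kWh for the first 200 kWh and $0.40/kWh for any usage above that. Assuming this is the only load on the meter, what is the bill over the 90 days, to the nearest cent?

$287.22

Power = 4.3 A × 240 V = 1032 W = 1.032 kW
Runtime = 8 h/day × 90 days = 720 h
Energy = 1.032 kW × 720 h = 743.04 kWh
Tier 1 (0–200 kWh): 200 × $0.35 = $70
Above 200 kWh: 543.04 × $0.40 = $217.216
Bill = $287.22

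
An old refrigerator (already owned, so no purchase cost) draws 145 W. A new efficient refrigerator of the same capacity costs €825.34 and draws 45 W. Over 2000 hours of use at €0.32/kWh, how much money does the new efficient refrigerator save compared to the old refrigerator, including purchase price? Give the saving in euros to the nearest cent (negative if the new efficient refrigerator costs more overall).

old refrigerator: €0.00 + (145/1000) kW × 2000 h × €0.32 = €0.00 + €92.8 = €92.8
new efficient refrigerator: €825.34 + (45/1000) kW × 2000 h × €0.32 = €825.34 + €28.8 = €854.14
Saving = €92.8 − €854.14 = −€761.34

-€761.34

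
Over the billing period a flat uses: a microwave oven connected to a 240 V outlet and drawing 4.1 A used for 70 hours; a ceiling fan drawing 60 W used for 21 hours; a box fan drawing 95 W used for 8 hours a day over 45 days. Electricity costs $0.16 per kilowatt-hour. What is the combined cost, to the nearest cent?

$16.69

microwave oven: Power = 4.1 A × 240 V = 984 W = 0.984 kW
microwave oven: 0.984 kW × 70 h = 68.88 kWh
ceiling fan: 0.06 kW × 21 h = 1.26 kWh
box fan: Runtime = 8 h/day × 45 days = 360 h
box fan: 0.095 kW × 360 h = 34.2 kWh
Total energy = 104.34 kWh
Cost = 104.34 × $0.16 = $16.69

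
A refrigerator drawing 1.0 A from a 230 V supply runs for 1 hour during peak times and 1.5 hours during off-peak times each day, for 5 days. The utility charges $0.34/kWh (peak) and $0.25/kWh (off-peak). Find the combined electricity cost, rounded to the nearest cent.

Power = 1.0 A × 230 V = 230 W = 0.23 kW
Peak energy = 0.23 kW × 1 h × 5 = 1.15 kWh
Off-peak energy = 0.23 kW × 1.5 h × 5 = 1.725 kWh
Cost = 1.15 × $0.34 + 1.725 × $0.25 = $0.391 + $0.43125 = $0.82

$0.82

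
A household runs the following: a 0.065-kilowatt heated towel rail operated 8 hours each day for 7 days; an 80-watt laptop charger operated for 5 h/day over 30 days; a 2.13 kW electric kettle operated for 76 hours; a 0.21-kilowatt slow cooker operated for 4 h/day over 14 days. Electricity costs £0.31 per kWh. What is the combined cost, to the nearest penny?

heated towel rail: Runtime = 8 h/day × 7 days = 56 h
heated towel rail: 0.065 kW × 56 h = 3.64 kWh
laptop charger: Runtime = 5 h/day × 30 days = 150 h
laptop charger: 0.08 kW × 150 h = 12 kWh
electric kettle: 2.13 kW × 76 h = 161.88 kWh
slow cooker: Runtime = 4 h/day × 14 days = 56 h
slow cooker: 0.21 kW × 56 h = 11.76 kWh
Total energy = 189.28 kWh
Cost = 189.28 × £0.31 = £58.68

£58.68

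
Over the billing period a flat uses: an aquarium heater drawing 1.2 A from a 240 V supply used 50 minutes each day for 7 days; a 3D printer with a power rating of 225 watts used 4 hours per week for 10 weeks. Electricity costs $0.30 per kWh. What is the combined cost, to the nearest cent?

$3.20

aquarium heater: Power = 1.2 A × 240 V = 288 W = 0.288 kW
aquarium heater: Runtime = 50 min × 7 = 350 min = 5.833333… h
aquarium heater: 0.288 kW × 5.833333… h = 1.68 kWh
3D printer: Runtime = 4 h/week × 10 weeks = 40 h
3D printer: 0.225 kW × 40 h = 9 kWh
Total energy = 10.68 kWh
Cost = 10.68 × $0.30 = $3.20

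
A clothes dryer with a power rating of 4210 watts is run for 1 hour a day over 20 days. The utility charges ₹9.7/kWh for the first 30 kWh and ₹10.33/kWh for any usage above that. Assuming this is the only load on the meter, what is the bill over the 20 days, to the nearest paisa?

₹850.89

Runtime = 1 h/day × 20 days = 20 h
Energy = 4.21 kW × 20 h = 84.2 kWh
Tier 1 (0–30 kWh): 30 × ₹9.7 = ₹291
Above 30 kWh: 54.2 × ₹10.33 = ₹559.886
Bill = ₹850.89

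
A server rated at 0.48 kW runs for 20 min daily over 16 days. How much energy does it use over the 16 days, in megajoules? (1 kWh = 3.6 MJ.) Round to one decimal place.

9.2 MJ

Runtime = 20 min × 16 = 320 min = 5.333333… h
Energy = 0.48 kW × 5.333333… h = 2.56 kWh
= 2.56 × 3.6 MJ = 9.2 MJ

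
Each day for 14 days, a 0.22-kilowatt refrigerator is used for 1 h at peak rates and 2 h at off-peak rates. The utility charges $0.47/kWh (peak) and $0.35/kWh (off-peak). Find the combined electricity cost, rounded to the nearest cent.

Peak energy = 0.22 kW × 1 h × 14 = 3.08 kWh
Off-peak energy = 0.22 kW × 2 h × 14 = 6.16 kWh
Cost = 3.08 × $0.47 + 6.16 × $0.35 = $1.4476 + $2.156 = $3.60

$3.60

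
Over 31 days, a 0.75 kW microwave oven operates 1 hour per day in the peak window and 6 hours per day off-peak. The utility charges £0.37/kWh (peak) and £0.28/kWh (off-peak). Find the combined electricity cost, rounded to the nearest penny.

Peak energy = 0.75 kW × 1 h × 31 = 23.25 kWh
Off-peak energy = 0.75 kW × 6 h × 31 = 139.5 kWh
Cost = 23.25 × £0.37 + 139.5 × £0.28 = £8.6025 + £39.06 = £47.66

£47.66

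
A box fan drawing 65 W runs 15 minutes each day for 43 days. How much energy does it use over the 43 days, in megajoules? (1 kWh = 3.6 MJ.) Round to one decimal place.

2.5 MJ

Runtime = 15 min × 43 = 645 min = 10.75 h
Energy = 0.065 kW × 10.75 h = 0.69875 kWh
= 0.69875 × 3.6 MJ = 2.5 MJ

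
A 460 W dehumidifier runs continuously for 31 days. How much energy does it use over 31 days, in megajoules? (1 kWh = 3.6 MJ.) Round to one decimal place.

Runtime = 24 h × 31 = 744 h
Energy = 0.46 kW × 744 h = 342.24 kWh
= 342.24 × 3.6 MJ = 1232.1 MJ

1232.1 MJ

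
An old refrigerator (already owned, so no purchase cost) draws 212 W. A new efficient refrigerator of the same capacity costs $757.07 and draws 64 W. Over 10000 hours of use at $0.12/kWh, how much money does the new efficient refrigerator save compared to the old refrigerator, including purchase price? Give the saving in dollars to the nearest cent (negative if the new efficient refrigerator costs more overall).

-$579.47

old refrigerator: $0.00 + (212/1000) kW × 10000 h × $0.12 = $0.00 + $254.4 = $254.4
new efficient refrigerator: $757.07 + (64/1000) kW × 10000 h × $0.12 = $757.07 + $76.8 = $833.87
Saving = $254.4 − $833.87 = −$579.47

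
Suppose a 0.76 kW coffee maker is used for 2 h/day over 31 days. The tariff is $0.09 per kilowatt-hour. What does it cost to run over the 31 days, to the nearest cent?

Runtime = 2 h/day × 31 days = 62 h
Energy = 0.76 kW × 62 h = 47.12 kWh
Cost = 47.12 kWh × $0.09/kWh = $4.24

$4.24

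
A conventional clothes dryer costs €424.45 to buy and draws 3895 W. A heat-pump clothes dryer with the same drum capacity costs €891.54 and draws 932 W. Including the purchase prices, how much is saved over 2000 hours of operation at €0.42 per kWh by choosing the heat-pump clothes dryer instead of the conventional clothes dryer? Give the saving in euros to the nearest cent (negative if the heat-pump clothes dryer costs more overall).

€2021.83

conventional clothes dryer: €424.45 + (3895/1000) kW × 2000 h × €0.42 = €424.45 + €3271.8 = €3696.25
heat-pump clothes dryer: €891.54 + (932/1000) kW × 2000 h × €0.42 = €891.54 + €782.88 = €1674.42
Saving = €3696.25 − €1674.42 = €2021.83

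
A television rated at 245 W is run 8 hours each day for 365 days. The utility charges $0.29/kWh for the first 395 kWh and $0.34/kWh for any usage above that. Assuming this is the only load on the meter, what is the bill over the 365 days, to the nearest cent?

$223.49

Runtime = 8 h/day × 365 days = 2920 h
Energy = 0.245 kW × 2920 h = 715.4 kWh
Tier 1 (0–395 kWh): 395 × $0.29 = $114.55
Above 395 kWh: 320.4 × $0.34 = $108.936
Bill = $223.49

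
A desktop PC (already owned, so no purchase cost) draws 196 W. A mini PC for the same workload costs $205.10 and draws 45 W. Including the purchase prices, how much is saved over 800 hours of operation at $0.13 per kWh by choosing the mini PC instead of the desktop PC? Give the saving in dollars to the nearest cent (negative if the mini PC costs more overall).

desktop PC: $0.00 + (196/1000) kW × 800 h × $0.13 = $0.00 + $20.384 = $20.384
mini PC: $205.10 + (45/1000) kW × 800 h × $0.13 = $205.10 + $4.68 = $209.78
Saving = $20.384 − $209.78 = −$189.396 → -$189.40

-$189.40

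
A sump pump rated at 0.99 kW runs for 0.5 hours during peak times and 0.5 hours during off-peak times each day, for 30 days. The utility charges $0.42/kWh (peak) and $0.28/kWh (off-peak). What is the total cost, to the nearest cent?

Peak energy = 0.99 kW × 0.5 h × 30 = 14.85 kWh
Off-peak energy = 0.99 kW × 0.5 h × 30 = 14.85 kWh
Cost = 14.85 × $0.42 + 14.85 × $0.28 = $6.237 + $4.158 = $10.40

$10.40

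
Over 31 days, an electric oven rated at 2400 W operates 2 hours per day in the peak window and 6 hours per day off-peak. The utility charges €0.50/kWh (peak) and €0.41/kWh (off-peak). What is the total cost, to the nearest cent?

€257.42

Peak energy = 2.4 kW × 2 h × 31 = 148.8 kWh
Off-peak energy = 2.4 kW × 6 h × 31 = 446.4 kWh
Cost = 148.8 × €0.50 + 446.4 × €0.41 = €74.4 + €183.024 = €257.42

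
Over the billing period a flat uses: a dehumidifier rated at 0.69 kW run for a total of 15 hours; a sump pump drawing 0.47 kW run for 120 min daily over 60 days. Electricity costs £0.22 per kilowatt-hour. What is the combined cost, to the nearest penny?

dehumidifier: 0.69 kW × 15 h = 10.35 kWh
sump pump: Runtime = 120 min × 60 = 7200 min = 120 h
sump pump: 0.47 kW × 120 h = 56.4 kWh
Total energy = 66.75 kWh
Cost = 66.75 × £0.22 = £14.69

£14.69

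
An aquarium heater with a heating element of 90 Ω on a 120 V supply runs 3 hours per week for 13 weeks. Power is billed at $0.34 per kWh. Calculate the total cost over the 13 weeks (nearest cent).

$2.12

Power = V²/R = 120²/90 = 160 W = 0.16 kW
Runtime = 3 h/week × 13 weeks = 39 h
Energy = 0.16 kW × 39 h = 6.24 kWh
Cost = 6.24 kWh × $0.34/kWh = $2.12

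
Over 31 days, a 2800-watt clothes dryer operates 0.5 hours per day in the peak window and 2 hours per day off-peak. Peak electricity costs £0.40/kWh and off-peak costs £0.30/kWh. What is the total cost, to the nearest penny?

Peak energy = 2.8 kW × 0.5 h × 31 = 43.4 kWh
Off-peak energy = 2.8 kW × 2 h × 31 = 173.6 kWh
Cost = 43.4 × £0.40 + 173.6 × £0.30 = £17.36 + £52.08 = £69.44

£69.44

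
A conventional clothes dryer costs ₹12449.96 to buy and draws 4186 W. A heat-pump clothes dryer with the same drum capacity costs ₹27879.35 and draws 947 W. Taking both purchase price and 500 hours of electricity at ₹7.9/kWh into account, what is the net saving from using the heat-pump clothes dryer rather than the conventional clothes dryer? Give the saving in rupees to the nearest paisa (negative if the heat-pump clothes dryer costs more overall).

conventional clothes dryer: ₹12449.96 + (4186/1000) kW × 500 h × ₹7.9 = ₹12449.96 + ₹16534.7 = ₹28984.66
heat-pump clothes dryer: ₹27879.35 + (947/1000) kW × 500 h × ₹7.9 = ₹27879.35 + ₹3740.65 = ₹31620
Saving = ₹28984.66 − ₹31620 = −₹2635.34

-₹2635.34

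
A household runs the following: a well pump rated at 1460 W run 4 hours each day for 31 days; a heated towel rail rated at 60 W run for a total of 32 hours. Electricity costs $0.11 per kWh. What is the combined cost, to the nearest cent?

$20.13

well pump: Runtime = 4 h/day × 31 days = 124 h
well pump: 1.46 kW × 124 h = 181.04 kWh
heated towel rail: 0.06 kW × 32 h = 1.92 kWh
Total energy = 182.96 kWh
Cost = 182.96 × $0.11 = $20.13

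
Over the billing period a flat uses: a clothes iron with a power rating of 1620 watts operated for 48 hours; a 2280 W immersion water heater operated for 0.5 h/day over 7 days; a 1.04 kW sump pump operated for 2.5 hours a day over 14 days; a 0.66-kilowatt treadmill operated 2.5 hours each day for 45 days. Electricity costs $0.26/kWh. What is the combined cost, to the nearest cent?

clothes iron: 1.62 kW × 48 h = 77.76 kWh
immersion water heater: Runtime = 0.5 h/day × 7 days = 3.5 h
immersion water heater: 2.28 kW × 3.5 h = 7.98 kWh
sump pump: Runtime = 2.5 h/day × 14 days = 35 h
sump pump: 1.04 kW × 35 h = 36.4 kWh
treadmill: Runtime = 2.5 h/day × 45 days = 112.5 h
treadmill: 0.66 kW × 112.5 h = 74.25 kWh
Total energy = 196.39 kWh
Cost = 196.39 × $0.26 = $51.06

$51.06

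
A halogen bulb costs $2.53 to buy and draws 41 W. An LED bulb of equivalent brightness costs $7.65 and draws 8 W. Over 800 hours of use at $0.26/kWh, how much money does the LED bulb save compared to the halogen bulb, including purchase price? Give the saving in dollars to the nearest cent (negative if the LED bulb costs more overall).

halogen bulb: $2.53 + (41/1000) kW × 800 h × $0.26 = $2.53 + $8.528 = $11.058
LED bulb: $7.65 + (8/1000) kW × 800 h × $0.26 = $7.65 + $1.664 = $9.314
Saving = $11.058 − $9.314 = $1.744 → $1.74

$1.74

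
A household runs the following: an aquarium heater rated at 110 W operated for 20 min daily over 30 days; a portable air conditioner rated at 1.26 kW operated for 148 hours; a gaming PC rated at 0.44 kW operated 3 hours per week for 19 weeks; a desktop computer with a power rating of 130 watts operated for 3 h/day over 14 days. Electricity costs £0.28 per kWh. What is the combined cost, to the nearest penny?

£61.07

aquarium heater: Runtime = 20 min × 30 = 600 min = 10 h
aquarium heater: 0.11 kW × 10 h = 1.1 kWh
portable air conditioner: 1.26 kW × 148 h = 186.48 kWh
gaming PC: Runtime = 3 h/week × 19 weeks = 57 h
gaming PC: 0.44 kW × 57 h = 25.08 kWh
desktop computer: Runtime = 3 h/day × 14 days = 42 h
desktop computer: 0.13 kW × 42 h = 5.46 kWh
Total energy = 218.12 kWh
Cost = 218.12 × £0.28 = £61.07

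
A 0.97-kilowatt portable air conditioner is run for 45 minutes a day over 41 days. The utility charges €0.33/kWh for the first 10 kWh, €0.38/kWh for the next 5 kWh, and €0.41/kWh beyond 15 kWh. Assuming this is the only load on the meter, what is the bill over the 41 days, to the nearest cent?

€11.28

Runtime = 45 min × 41 = 1845 min = 30.75 h
Energy = 0.97 kW × 30.75 h = 29.8275 kWh
Tier 1 (0–10 kWh): 10 × €0.33 = €3.3
Tier 2 (10–15 kWh): 5 × €0.38 = €1.9
Above 15 kWh: 14.8275 × €0.41 = €6.079275
Bill = €11.28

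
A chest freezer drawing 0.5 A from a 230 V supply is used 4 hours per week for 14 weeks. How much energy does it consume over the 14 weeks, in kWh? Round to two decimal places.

Power = 0.5 A × 230 V = 115 W = 0.115 kW
Runtime = 4 h/week × 14 weeks = 56 h
Energy = 0.115 kW × 56 h = 6.44 kWh

6.44 kWh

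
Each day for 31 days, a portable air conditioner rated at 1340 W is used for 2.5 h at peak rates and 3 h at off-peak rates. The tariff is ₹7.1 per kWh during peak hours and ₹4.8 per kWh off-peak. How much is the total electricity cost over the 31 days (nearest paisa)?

Peak energy = 1.34 kW × 2.5 h × 31 = 103.85 kWh
Off-peak energy = 1.34 kW × 3 h × 31 = 124.62 kWh
Cost = 103.85 × ₹7.1 + 124.62 × ₹4.8 = ₹737.335 + ₹598.176 = ₹1335.51

₹1335.51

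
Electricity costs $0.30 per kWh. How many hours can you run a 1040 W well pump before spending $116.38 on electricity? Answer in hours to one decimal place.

373.0 h

Energy available = $116.38 ÷ $0.30/kWh = 387.9333 kWh
Hours = 387.9333 kWh ÷ 1.04 kW = 373.0 h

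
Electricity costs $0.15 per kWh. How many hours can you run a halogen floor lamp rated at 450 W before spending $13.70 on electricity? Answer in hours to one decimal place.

Energy available = $13.70 ÷ $0.15/kWh = 91.3333 kWh
Hours = 91.3333 kWh ÷ 0.45 kW = 203.0 h

203.0 h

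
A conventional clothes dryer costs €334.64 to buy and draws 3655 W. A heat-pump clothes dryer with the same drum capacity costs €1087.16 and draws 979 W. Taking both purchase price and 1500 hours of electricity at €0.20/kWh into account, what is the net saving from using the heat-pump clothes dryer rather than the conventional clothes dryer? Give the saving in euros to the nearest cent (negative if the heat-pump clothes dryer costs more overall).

€50.28

conventional clothes dryer: €334.64 + (3655/1000) kW × 1500 h × €0.20 = €334.64 + €1096.5 = €1431.14
heat-pump clothes dryer: €1087.16 + (979/1000) kW × 1500 h × €0.20 = €1087.16 + €293.7 = €1380.86
Saving = €1431.14 − €1380.86 = €50.28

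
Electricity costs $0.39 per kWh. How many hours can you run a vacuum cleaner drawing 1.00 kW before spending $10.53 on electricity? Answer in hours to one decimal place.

Energy available = $10.53 ÷ $0.39/kWh = 27 kWh
Hours = 27 kWh ÷ 1 kW = 27.0 h

27.0 h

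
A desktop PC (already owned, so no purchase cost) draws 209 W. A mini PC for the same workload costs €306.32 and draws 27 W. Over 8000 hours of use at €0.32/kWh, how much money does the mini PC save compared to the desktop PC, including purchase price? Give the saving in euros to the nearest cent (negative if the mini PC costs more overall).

€159.60

desktop PC: €0.00 + (209/1000) kW × 8000 h × €0.32 = €0.00 + €535.04 = €535.04
mini PC: €306.32 + (27/1000) kW × 8000 h × €0.32 = €306.32 + €69.12 = €375.44
Saving = €535.04 − €375.44 = €159.6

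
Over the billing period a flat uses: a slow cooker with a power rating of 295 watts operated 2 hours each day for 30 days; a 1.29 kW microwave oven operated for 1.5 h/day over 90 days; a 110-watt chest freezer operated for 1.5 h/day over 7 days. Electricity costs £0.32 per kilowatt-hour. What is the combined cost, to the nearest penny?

slow cooker: Runtime = 2 h/day × 30 days = 60 h
slow cooker: 0.295 kW × 60 h = 17.7 kWh
microwave oven: Runtime = 1.5 h/day × 90 days = 135 h
microwave oven: 1.29 kW × 135 h = 174.15 kWh
chest freezer: Runtime = 1.5 h/day × 7 days = 10.5 h
chest freezer: 0.11 kW × 10.5 h = 1.155 kWh
Total energy = 193.005 kWh
Cost = 193.005 × £0.32 = £61.76

£61.76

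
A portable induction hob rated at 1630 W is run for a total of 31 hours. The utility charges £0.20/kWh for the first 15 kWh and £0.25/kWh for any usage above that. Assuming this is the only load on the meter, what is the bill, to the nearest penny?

£11.88

Energy = 1.63 kW × 31 h = 50.53 kWh
Tier 1 (0–15 kWh): 15 × £0.20 = £3
Above 15 kWh: 35.53 × £0.25 = £8.8825
Bill = £11.88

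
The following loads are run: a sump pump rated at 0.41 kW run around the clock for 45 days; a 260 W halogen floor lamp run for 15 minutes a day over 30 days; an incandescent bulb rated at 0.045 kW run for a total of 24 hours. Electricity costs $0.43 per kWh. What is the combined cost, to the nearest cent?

sump pump: Runtime = 24 h × 45 = 1080 h
sump pump: 0.41 kW × 1080 h = 442.8 kWh
halogen floor lamp: Runtime = 15 min × 30 = 450 min = 7.5 h
halogen floor lamp: 0.26 kW × 7.5 h = 1.95 kWh
incandescent bulb: 0.045 kW × 24 h = 1.08 kWh
Total energy = 445.83 kWh
Cost = 445.83 × $0.43 = $191.71

$191.71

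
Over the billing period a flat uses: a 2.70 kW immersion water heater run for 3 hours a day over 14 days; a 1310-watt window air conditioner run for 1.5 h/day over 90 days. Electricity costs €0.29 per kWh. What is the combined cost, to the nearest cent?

immersion water heater: Runtime = 3 h/day × 14 days = 42 h
immersion water heater: 2.7 kW × 42 h = 113.4 kWh
window air conditioner: Runtime = 1.5 h/day × 90 days = 135 h
window air conditioner: 1.31 kW × 135 h = 176.85 kWh
Total energy = 290.25 kWh
Cost = 290.25 × €0.29 = €84.17

€84.17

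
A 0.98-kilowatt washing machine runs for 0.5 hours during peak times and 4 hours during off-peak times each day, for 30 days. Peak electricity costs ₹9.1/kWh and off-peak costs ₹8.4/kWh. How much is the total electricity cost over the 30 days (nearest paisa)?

₹1121.61

Peak energy = 0.98 kW × 0.5 h × 30 = 14.7 kWh
Off-peak energy = 0.98 kW × 4 h × 30 = 117.6 kWh
Cost = 14.7 × ₹9.1 + 117.6 × ₹8.4 = ₹133.77 + ₹987.84 = ₹1121.61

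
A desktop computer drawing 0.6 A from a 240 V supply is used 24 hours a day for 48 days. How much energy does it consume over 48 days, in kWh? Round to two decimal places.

165.89 kWh

Power = 0.6 A × 240 V = 144 W = 0.144 kW
Runtime = 24 h × 48 = 1152 h
Energy = 0.144 kW × 1152 h = 165.888 kWh ≈ 165.89 kWh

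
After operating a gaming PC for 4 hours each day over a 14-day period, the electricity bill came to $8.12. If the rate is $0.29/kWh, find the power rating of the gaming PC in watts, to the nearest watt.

Energy = $8.12 ÷ $0.29/kWh = 28 kWh
Runtime = 4 h/day × 14 days = 56 h
Power = 28 kWh ÷ 56 h = 0.5 kW = 500 W

500 W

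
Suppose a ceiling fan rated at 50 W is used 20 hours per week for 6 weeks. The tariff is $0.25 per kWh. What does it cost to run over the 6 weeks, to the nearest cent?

Runtime = 20 h/week × 6 weeks = 120 h
Energy = 0.05 kW × 120 h = 6 kWh
Cost = 6 kWh × $0.25/kWh = $1.50

$1.50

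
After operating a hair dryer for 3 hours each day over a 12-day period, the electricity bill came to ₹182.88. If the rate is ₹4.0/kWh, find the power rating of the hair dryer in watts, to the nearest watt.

1270 W

Energy = ₹182.88 ÷ ₹4.0/kWh = 45.72 kWh
Runtime = 3 h/day × 12 days = 36 h
Power = 45.72 kWh ÷ 36 h = 1.27 kW = 1270 W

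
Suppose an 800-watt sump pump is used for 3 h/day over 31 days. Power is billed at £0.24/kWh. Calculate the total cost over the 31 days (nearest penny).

£17.86

Runtime = 3 h/day × 31 days = 93 h
Energy = 0.8 kW × 93 h = 74.4 kWh
Cost = 74.4 kWh × £0.24/kWh = £17.86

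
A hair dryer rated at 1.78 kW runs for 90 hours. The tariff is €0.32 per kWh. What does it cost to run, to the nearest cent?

Energy = 1.78 kW × 90 h = 160.2 kWh
Cost = 160.2 kWh × €0.32/kWh = €51.26

€51.26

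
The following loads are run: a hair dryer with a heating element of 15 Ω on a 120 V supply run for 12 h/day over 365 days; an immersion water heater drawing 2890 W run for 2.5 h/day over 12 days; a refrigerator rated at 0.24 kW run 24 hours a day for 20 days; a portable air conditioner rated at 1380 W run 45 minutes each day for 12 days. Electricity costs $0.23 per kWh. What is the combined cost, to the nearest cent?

hair dryer: Power = V²/R = 120²/15 = 960 W = 0.96 kW
hair dryer: Runtime = 12 h/day × 365 days = 4380 h
hair dryer: 0.96 kW × 4380 h = 4204.8 kWh
immersion water heater: Runtime = 2.5 h/day × 12 days = 30 h
immersion water heater: 2.89 kW × 30 h = 86.7 kWh
refrigerator: Runtime = 24 h × 20 = 480 h
refrigerator: 0.24 kW × 480 h = 115.2 kWh
portable air conditioner: Runtime = 45 min × 12 = 540 min = 9 h
portable air conditioner: 1.38 kW × 9 h = 12.42 kWh
Total energy = 4419.12 kWh
Cost = 4419.12 × $0.23 = $1016.40

$1016.40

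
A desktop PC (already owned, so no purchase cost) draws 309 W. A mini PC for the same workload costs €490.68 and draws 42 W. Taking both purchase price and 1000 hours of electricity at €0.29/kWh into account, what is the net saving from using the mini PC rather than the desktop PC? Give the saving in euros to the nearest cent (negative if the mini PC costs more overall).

-€413.25

desktop PC: €0.00 + (309/1000) kW × 1000 h × €0.29 = €0.00 + €89.61 = €89.61
mini PC: €490.68 + (42/1000) kW × 1000 h × €0.29 = €490.68 + €12.18 = €502.86
Saving = €89.61 − €502.86 = −€413.25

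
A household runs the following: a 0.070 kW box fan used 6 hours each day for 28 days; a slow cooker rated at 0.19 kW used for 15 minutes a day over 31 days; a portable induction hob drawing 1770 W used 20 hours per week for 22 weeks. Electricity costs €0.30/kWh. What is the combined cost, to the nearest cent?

box fan: Runtime = 6 h/day × 28 days = 168 h
box fan: 0.07 kW × 168 h = 11.76 kWh
slow cooker: Runtime = 15 min × 31 = 465 min = 7.75 h
slow cooker: 0.19 kW × 7.75 h = 1.4725 kWh
portable induction hob: Runtime = 20 h/week × 22 weeks = 440 h
portable induction hob: 1.77 kW × 440 h = 778.8 kWh
Total energy = 792.0325 kWh
Cost = 792.0325 × €0.30 = €237.61

€237.61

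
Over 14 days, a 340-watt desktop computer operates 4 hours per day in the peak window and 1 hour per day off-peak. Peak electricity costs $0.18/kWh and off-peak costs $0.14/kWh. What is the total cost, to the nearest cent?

Peak energy = 0.34 kW × 4 h × 14 = 19.04 kWh
Off-peak energy = 0.34 kW × 1 h × 14 = 4.76 kWh
Cost = 19.04 × $0.18 + 4.76 × $0.14 = $3.4272 + $0.6664 = $4.09

$4.09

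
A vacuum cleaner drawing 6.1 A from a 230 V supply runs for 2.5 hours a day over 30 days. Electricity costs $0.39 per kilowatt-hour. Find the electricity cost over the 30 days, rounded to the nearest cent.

$41.04

Power = 6.1 A × 230 V = 1403 W = 1.403 kW
Runtime = 2.5 h/day × 30 days = 75 h
Energy = 1.403 kW × 75 h = 105.225 kWh
Cost = 105.225 kWh × $0.39/kWh = $41.04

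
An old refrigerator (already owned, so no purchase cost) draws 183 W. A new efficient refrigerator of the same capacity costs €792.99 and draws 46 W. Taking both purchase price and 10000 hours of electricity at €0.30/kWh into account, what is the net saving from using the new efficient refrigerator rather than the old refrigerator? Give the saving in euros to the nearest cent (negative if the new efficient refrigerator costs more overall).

old refrigerator: €0.00 + (183/1000) kW × 10000 h × €0.30 = €0.00 + €549 = €549
new efficient refrigerator: €792.99 + (46/1000) kW × 10000 h × €0.30 = €792.99 + €138 = €930.99
Saving = €549 − €930.99 = −€381.99

-€381.99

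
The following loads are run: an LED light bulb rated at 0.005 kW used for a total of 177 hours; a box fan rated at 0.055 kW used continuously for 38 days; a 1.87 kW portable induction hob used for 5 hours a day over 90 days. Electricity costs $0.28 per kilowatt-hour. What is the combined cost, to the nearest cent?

LED light bulb: 0.005 kW × 177 h = 0.885 kWh
box fan: Runtime = 24 h × 38 = 912 h
box fan: 0.055 kW × 912 h = 50.16 kWh
portable induction hob: Runtime = 5 h/day × 90 days = 450 h
portable induction hob: 1.87 kW × 450 h = 841.5 kWh
Total energy = 892.545 kWh
Cost = 892.545 × $0.28 = $249.91

$249.91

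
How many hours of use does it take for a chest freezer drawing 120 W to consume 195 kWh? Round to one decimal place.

1625.0 h

Hours = 195 kWh ÷ 0.12 kW = 1625.0 h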